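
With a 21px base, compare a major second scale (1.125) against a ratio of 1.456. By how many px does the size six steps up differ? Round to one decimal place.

Major second: 21.0 × 1.125⁶ = 42.573px
At 1.456: 21.0 × 1.456⁶ = 200.073px
Difference: 200.073 − 42.573 = 157.500px

157.5px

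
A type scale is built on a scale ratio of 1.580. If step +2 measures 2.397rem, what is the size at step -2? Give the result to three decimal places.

Moving from step +2 to step -2 is 4 steps down, so divide by r⁴.
2.397 ÷ 1.580⁴ = 2.397 ÷ 6.23201 ≈ 0.385

0.385rem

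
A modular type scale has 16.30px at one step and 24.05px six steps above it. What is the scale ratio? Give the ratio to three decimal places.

1.067

r⁶ = 24.05 / 16.30, so r = (24.05/16.30)^(1/6).
r = 1.4755^(1/6) ≈ 1.0670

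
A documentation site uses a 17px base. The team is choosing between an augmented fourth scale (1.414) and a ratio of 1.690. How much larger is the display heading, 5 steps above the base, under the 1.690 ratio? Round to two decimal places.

Augmented fourth: 17.0 × 1.414⁵ = 96.0939px
At 1.690: 17.0 × 1.690⁵ = 234.3594px
Difference: 234.3594 − 96.0939 = 138.2655px

138.27px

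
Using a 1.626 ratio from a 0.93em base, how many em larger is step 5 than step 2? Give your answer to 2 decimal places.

Step 2: 0.93 × 1.626² = 2.4588em
Step 5: 0.93 × 1.626⁵ = 10.5703em
Difference: 10.5703 − 2.4588 = 8.1115em

8.11em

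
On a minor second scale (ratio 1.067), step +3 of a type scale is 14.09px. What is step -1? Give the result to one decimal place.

10.9px

The gap is -1 − (3) = -4 steps, so the factor is 1.067^-4.
14.09 ÷ 1.067⁴ = 14.09 ÷ 1.29616 ≈ 10.871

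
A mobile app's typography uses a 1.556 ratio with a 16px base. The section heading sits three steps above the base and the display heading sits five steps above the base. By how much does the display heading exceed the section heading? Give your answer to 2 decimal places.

85.66px

Step 3: 16.0 × 1.556³ = 60.2766px
Step 5: 16.0 × 1.556⁵ = 145.9379px
Difference: 145.9379 − 60.2766 = 85.6613px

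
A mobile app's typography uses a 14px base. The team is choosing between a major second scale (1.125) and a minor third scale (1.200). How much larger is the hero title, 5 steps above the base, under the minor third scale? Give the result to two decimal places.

Major second: 14.0 × 1.125⁵ = 25.2285px
Minor third: 14.0 × 1.200⁵ = 34.8365px
Difference: 34.8365 − 25.2285 = 9.6080px

9.61px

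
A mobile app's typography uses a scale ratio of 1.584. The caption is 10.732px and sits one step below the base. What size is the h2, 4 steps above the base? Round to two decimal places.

107.02px

The gap is 4 − (-1) = 5 steps, so the factor is 1.584^5.
10.732 × 1.584⁵ = 10.732 × 9.97185 ≈ 107.018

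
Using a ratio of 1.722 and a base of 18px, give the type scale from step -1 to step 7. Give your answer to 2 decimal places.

10.45px, 18.00px, 31.00px, 53.38px, 91.91px, 158.27px, 272.55px, 469.32px, 808.17px

Step -1: 18.0 ÷ 1.722 = 10.45
Step 0: 18px
Step 1: 18.0 × 1.722 = 31.00
Step 2: 18.0 × 1.722² = 53.38
Step 3: 18.0 × 1.722³ = 91.91
Step 4: 18.0 × 1.722⁴ = 158.27
Step 5: 18.0 × 1.722⁵ = 272.55
Step 6: 18.0 × 1.722⁶ = 469.32
Step 7: 18.0 × 1.722⁷ = 808.17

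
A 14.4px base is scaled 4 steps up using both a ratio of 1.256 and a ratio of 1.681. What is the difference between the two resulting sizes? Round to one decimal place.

At 1.256: 14.4 × 1.256⁴ = 35.836px
At 1.681: 14.4 × 1.681⁴ = 114.983px
Difference: 114.983 − 35.836 = 79.147px

79.1px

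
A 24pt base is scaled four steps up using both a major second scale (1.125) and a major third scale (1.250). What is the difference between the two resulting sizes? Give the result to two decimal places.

20.15pt

Major second: 24.0 × 1.125⁴ = 38.4434pt
Major third: 24.0 × 1.250⁴ = 58.5938pt
Difference: 58.5938 − 38.4434 = 20.1504pt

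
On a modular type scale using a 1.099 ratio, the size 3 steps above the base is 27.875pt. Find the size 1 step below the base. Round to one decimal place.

19.1pt

27.875 ÷ 1.099⁴ = 27.875 ÷ 1.45878 ≈ 19.108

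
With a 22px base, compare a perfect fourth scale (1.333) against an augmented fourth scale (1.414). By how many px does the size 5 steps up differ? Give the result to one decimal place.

Perfect fourth: 22.0 × 1.333⁵ = 92.592px
Augmented fourth: 22.0 × 1.414⁵ = 124.357px
Difference: 124.357 − 92.592 = 31.765px

31.8px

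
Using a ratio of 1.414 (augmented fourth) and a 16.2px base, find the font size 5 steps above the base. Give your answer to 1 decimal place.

91.6px

Each step on a modular scale multiplies by the ratio, so the size n steps from the base is base × ratioⁿ.
16.2 × 1.414⁵ = 16.2 × 5.65258 ≈ 91.57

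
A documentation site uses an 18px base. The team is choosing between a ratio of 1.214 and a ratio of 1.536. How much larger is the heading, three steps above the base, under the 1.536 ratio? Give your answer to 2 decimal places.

33.02px

At 1.214: 18.0 × 1.214³ = 32.2054px
At 1.536: 18.0 × 1.536³ = 65.2298px
Difference: 65.2298 − 32.2054 = 33.0244px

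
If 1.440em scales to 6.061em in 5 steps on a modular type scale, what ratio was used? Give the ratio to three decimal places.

1.333

The ratio satisfies 1.440 × r⁵ = 6.061, so r = (6.061 / 1.440)^(1/5).
r = 4.2090^(1/5) ≈ 1.3330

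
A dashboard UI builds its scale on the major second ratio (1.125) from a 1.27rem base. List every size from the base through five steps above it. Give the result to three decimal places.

Step 0: 1.27rem
Step 1: 1.27 × 1.125 = 1.429
Step 2: 1.27 × 1.125² = 1.607
Step 3: 1.27 × 1.125³ = 1.808
Step 4: 1.27 × 1.125⁴ = 2.034
Step 5: 1.27 × 1.125⁵ = 2.289

1.270rem, 1.429rem, 1.607rem, 1.808rem, 2.034rem, 2.289rem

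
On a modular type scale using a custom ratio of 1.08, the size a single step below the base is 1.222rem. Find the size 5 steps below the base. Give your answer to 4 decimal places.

0.8982rem

The gap is -5 − (-1) = -4 steps, so the factor is 1.08^-4.
1.222 ÷ 1.08⁴ = 1.222 ÷ 1.36049 ≈ 0.8982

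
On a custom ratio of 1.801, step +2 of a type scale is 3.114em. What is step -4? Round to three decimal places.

0.091em

Moving from step +2 to step -4 is 6 steps down, so divide by r⁶.
3.114 ÷ 1.801⁶ = 3.114 ÷ 34.12576 ≈ 0.091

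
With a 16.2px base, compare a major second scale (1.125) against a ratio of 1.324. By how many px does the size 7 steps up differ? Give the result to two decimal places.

Major second: 16.2 × 1.125⁷ = 36.9473px
At 1.324: 16.2 × 1.324⁷ = 115.5396px
Difference: 115.5396 − 36.9473 = 78.5923px

78.59px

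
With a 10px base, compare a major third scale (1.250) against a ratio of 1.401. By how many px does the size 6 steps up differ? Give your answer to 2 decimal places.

Major third: 10.0 × 1.250⁶ = 38.1470px
At 1.401: 10.0 × 1.401⁶ = 75.6186px
Difference: 75.6186 − 38.1470 = 37.4716px

37.47px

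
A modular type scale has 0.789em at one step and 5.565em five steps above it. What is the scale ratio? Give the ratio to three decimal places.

1.478

The ratio satisfies 0.789 × r⁵ = 5.565, so r = (5.565 / 0.789)^(1/5).
r = 7.0532^(1/5) ≈ 1.4780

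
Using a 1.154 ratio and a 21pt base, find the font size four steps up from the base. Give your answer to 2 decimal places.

37.24pt

21.0 × 1.154⁴ = 21.0 × 1.77347 ≈ 37.24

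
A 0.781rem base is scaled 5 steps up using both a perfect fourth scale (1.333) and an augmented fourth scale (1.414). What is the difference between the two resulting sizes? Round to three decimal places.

Perfect fourth: 0.781 × 1.333⁵ = 3.28702rem
Augmented fourth: 0.781 × 1.414⁵ = 4.41467rem
Difference: 4.41467 − 3.28702 = 1.12765rem

1.128rem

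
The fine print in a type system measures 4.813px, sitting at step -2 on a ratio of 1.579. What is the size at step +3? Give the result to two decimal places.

47.24px

4.813 × 1.579⁵ = 4.813 × 9.81546 ≈ 47.242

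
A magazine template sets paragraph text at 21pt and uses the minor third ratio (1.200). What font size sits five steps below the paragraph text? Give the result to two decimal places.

21.0 ÷ 1.200⁵ = 21.0 ÷ 2.48832 ≈ 8.44

8.44pt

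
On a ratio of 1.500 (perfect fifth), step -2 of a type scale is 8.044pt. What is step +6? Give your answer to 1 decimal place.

206.2pt

Moving from step -2 to step +6 is 8 steps up, so multiply by r⁸.
8.044 × 1.500⁸ = 8.044 × 25.62891 ≈ 206.159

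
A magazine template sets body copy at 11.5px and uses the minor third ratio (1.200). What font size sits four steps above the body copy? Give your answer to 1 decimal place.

23.8px

11.5 × 1.200⁴ = 11.5 × 2.07360 ≈ 23.85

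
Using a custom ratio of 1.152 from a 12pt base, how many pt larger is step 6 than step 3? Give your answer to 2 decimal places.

Step 3: 12.0 × 1.152³ = 18.3459pt
Step 6: 12.0 × 1.152⁶ = 28.0476pt
Difference: 28.0476 − 18.3459 = 9.7017pt

9.70pt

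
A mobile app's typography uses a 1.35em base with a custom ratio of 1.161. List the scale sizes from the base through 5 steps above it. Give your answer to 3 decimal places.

1.350em, 1.567em, 1.820em, 2.113em, 2.453em, 2.848em

Step 0: 1.35em
Step 1: 1.35 × 1.161 = 1.567
Step 2: 1.35 × 1.161² = 1.820
Step 3: 1.35 × 1.161³ = 2.113
Step 4: 1.35 × 1.161⁴ = 2.453
Step 5: 1.35 × 1.161⁵ = 2.848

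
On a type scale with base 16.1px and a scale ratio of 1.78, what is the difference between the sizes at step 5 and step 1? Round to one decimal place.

Step 1: 16.1 × 1.78 = 28.658px
Step 5: 16.1 × 1.78⁵ = 287.691px
Difference: 287.691 − 28.658 = 259.033px

259.0px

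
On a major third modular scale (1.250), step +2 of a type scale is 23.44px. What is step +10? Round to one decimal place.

139.7px

23.44 × 1.250⁸ = 23.44 × 5.96046 ≈ 139.713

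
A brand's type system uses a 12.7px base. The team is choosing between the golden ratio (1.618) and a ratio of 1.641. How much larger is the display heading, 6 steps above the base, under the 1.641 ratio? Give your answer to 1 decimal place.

20.1px

Golden ratio: 12.7 × 1.618⁶ = 227.864px
At 1.641: 12.7 × 1.641⁶ = 248.002px
Difference: 248.002 − 227.864 = 20.138px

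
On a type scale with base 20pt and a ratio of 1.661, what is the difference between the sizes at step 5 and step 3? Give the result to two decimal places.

Step 3: 20.0 × 1.661³ = 91.6514pt
Step 5: 20.0 × 1.661⁵ = 252.8588pt
Difference: 252.8588 − 91.6514 = 161.2074pt

161.21pt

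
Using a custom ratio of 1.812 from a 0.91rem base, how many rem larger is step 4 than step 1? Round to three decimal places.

8.161rem

Step 1: 0.91 × 1.812 = 1.64892rem
Step 4: 0.91 × 1.812⁴ = 9.81012rem
Difference: 9.81012 − 1.64892 = 8.16120rem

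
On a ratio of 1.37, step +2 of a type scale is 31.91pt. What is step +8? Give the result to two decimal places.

The gap is 8 − (2) = 6 steps, so the factor is 1.37^6.
31.91 × 1.37⁶ = 31.91 × 6.61186 ≈ 210.984

210.98pt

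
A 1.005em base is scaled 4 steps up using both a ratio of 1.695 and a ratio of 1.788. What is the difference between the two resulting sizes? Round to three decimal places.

1.976em

At 1.695: 1.005 × 1.695⁴ = 8.29554em
At 1.788: 1.005 × 1.788⁴ = 10.27155em
Difference: 10.27155 − 8.29554 = 1.97601em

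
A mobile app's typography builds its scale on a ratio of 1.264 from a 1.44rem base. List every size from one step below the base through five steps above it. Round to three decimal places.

Step -1: 1.44 ÷ 1.264 = 1.139
Step 0: 1.44rem
Step 1: 1.44 × 1.264 = 1.820
Step 2: 1.44 × 1.264² = 2.301
Step 3: 1.44 × 1.264³ = 2.908
Step 4: 1.44 × 1.264⁴ = 3.676
Step 5: 1.44 × 1.264⁵ = 4.646

1.139rem, 1.440rem, 1.820rem, 2.301rem, 2.908rem, 3.676rem, 4.646rem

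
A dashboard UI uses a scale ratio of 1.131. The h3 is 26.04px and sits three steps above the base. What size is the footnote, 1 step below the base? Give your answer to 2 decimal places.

Moving from step +3 to step -1 is 4 steps down, so divide by r⁴.
26.04 ÷ 1.131⁴ = 26.04 ÷ 1.63625 ≈ 15.914

15.91px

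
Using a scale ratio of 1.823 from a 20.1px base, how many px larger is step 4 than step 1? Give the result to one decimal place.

185.4px

Step 1: 20.1 × 1.823 = 36.642px
Step 4: 20.1 × 1.823⁴ = 221.995px
Difference: 221.995 − 36.642 = 185.353px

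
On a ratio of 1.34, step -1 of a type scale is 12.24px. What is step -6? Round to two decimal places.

2.83px

12.24 ÷ 1.34⁵ = 12.24 ÷ 4.32040 ≈ 2.833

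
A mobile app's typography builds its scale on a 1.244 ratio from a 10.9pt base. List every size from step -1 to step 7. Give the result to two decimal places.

8.76pt, 10.90pt, 13.56pt, 16.87pt, 20.98pt, 26.10pt, 32.47pt, 40.40pt, 50.25pt

Step -1: 10.9 ÷ 1.244 = 8.76
Step 0: 10.9pt
Step 1: 10.9 × 1.244 = 13.56
Step 2: 10.9 × 1.244² = 16.87
Step 3: 10.9 × 1.244³ = 20.98
Step 4: 10.9 × 1.244⁴ = 26.10
Step 5: 10.9 × 1.244⁵ = 32.47
Step 6: 10.9 × 1.244⁶ = 40.40
Step 7: 10.9 × 1.244⁷ = 50.25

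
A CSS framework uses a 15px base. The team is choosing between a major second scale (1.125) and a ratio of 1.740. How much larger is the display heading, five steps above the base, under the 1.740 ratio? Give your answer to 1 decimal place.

Major second: 15.0 × 1.125⁵ = 27.030px
At 1.740: 15.0 × 1.740⁵ = 239.242px
Difference: 239.242 − 27.030 = 212.212px

212.2px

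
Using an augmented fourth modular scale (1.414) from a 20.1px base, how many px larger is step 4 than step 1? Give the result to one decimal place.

51.9px

Step 1: 20.1 × 1.414 = 28.421px
Step 4: 20.1 × 1.414⁴ = 80.351px
Difference: 80.351 − 28.421 = 51.930px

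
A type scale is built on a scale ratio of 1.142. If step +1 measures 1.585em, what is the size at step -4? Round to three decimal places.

Moving from step +1 to step -4 is 5 steps down, so divide by r⁵.
1.585 ÷ 1.142⁵ = 1.585 ÷ 1.94236 ≈ 0.816

0.816em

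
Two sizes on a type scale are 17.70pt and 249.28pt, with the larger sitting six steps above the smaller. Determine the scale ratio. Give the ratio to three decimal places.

r⁶ = 249.28 / 17.70, so r = (249.28/17.70)^(1/6).
r = 14.0836^(1/6) ≈ 1.5540

1.554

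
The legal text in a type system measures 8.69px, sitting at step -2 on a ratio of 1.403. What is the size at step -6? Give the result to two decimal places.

2.24px

Moving from step -2 to step -6 is 4 steps down, so divide by r⁴.
8.69 ÷ 1.403⁴ = 8.69 ÷ 3.87463 ≈ 2.243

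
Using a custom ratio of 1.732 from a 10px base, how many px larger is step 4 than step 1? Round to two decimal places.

72.67px

Step 1: 10.0 × 1.732 = 17.3200px
Step 4: 10.0 × 1.732⁴ = 89.9894px
Difference: 89.9894 − 17.3200 = 72.6694px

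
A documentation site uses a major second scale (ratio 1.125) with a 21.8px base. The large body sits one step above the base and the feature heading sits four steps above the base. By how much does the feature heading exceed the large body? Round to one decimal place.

Step 1: 21.8 × 1.125 = 24.525px
Step 4: 21.8 × 1.125⁴ = 34.919px
Difference: 34.919 − 24.525 = 10.394px

10.4px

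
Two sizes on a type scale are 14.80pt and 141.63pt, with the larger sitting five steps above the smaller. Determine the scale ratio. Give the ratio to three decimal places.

The ratio satisfies 14.80 × r⁵ = 141.63, so r = (141.63 / 14.80)^(1/5).
r = 9.5696^(1/5) ≈ 1.5710

1.571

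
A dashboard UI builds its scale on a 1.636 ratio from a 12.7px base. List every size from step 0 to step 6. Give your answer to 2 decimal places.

Step 0: 12.7px
Step 1: 12.7 × 1.636 = 20.78
Step 2: 12.7 × 1.636² = 33.99
Step 3: 12.7 × 1.636³ = 55.61
Step 4: 12.7 × 1.636⁴ = 90.98
Step 5: 12.7 × 1.636⁵ = 148.84
Step 6: 12.7 × 1.636⁶ = 243.50

12.70px, 20.78px, 33.99px, 55.61px, 90.98px, 148.84px, 243.50px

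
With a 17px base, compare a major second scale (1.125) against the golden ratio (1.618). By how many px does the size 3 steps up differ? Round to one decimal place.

Major second: 17.0 × 1.125³ = 24.205px
Golden ratio: 17.0 × 1.618³ = 72.009px
Difference: 72.009 − 24.205 = 47.804px

47.8px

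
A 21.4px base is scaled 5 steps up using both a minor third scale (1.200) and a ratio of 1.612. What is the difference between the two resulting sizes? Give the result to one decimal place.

Minor third: 21.4 × 1.200⁵ = 53.250px
At 1.612: 21.4 × 1.612⁵ = 232.937px
Difference: 232.937 − 53.250 = 179.687px

179.7px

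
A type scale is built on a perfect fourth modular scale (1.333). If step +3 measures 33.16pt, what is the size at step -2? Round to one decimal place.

33.16 ÷ 1.333⁵ = 33.16 ÷ 4.20873 ≈ 7.879

7.9pt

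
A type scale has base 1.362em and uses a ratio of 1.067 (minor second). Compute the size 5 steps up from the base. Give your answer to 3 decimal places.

1.884em

Every step multiplies by the scale ratio.
1.362 × 1.067⁵ = 1.362 × 1.38300 ≈ 1.884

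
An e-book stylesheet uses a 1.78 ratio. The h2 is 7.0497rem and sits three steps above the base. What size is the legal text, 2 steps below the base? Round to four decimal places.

7.0497 ÷ 1.78⁵ = 7.0497 ÷ 17.86899 ≈ 0.3945

0.3945rem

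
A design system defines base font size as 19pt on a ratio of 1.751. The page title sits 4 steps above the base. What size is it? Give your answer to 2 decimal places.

178.61pt

A modular type scale is a geometric sequence: sizeₙ = base × rⁿ.
19.0 × 1.751⁴ = 19.0 × 9.40036 ≈ 178.61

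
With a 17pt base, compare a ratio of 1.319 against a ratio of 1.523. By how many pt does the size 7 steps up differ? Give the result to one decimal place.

205.0pt

At 1.319: 17.0 × 1.319⁷ = 118.076pt
At 1.523: 17.0 × 1.523⁷ = 323.108pt
Difference: 323.108 − 118.076 = 205.032pt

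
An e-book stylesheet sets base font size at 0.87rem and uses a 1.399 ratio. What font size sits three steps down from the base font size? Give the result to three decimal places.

A modular type scale is a geometric sequence: sizeₙ = base × rⁿ.
0.87 ÷ 1.399³ = 0.87 ÷ 2.73812 ≈ 0.318

0.318rem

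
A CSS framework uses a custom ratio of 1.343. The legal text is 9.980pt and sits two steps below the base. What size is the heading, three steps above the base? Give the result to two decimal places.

43.60pt

9.980 × 1.343⁵ = 9.980 × 4.36898 ≈ 43.602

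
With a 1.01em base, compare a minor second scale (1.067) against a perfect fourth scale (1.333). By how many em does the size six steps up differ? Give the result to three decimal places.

Minor second: 1.01 × 1.067⁶ = 1.49042em
Perfect fourth: 1.01 × 1.333⁶ = 5.66634em
Difference: 5.66634 − 1.49042 = 4.17592em

4.176em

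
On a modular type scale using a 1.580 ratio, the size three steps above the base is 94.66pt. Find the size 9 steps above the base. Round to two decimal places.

1472.68pt

Moving from step +3 to step +9 is 6 steps up, so multiply by r⁶.
94.66 × 1.580⁶ = 94.66 × 15.55760 ≈ 1472.682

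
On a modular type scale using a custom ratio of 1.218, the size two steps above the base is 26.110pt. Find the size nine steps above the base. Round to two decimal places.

103.83pt

26.110 × 1.218⁷ = 26.110 × 3.97677 ≈ 103.834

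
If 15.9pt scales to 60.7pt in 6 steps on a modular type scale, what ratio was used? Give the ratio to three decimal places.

1.250

The ratio satisfies 15.9 × r⁶ = 60.7, so r = (60.7 / 15.9)^(1/6).
r = 3.8176^(1/6) ≈ 1.2502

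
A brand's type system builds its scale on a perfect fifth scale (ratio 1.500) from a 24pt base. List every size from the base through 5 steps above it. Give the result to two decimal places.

24.00pt, 36.00pt, 54.00pt, 81.00pt, 121.50pt, 182.25pt

Step 0: 24pt
Step 1: 24.0 × 1.500 = 36.00
Step 2: 24.0 × 1.500² = 54.00
Step 3: 24.0 × 1.500³ = 81.00
Step 4: 24.0 × 1.500⁴ = 121.50
Step 5: 24.0 × 1.500⁵ = 182.25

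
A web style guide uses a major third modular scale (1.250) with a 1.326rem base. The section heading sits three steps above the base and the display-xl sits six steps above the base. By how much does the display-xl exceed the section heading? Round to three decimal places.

Step 3: 1.326 × 1.250³ = 2.58984rem
Step 6: 1.326 × 1.250⁶ = 5.05829rem
Difference: 5.05829 − 2.58984 = 2.46845rem

2.468rem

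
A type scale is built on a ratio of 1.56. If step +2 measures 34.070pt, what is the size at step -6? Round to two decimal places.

0.97pt

34.070 ÷ 1.56⁸ = 34.070 ÷ 35.07493 ≈ 0.971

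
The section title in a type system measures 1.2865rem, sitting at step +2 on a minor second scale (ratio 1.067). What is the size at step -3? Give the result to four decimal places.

0.9302rem

The gap is -3 − (2) = -5 steps, so the factor is 1.067^-5.
1.2865 ÷ 1.067⁵ = 1.2865 ÷ 1.38300 ≈ 0.9302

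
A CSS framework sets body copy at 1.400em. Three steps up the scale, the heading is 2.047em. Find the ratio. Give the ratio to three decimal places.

1.135

The ratio satisfies 1.400 × r³ = 2.047, so r = (2.047 / 1.400)^(1/3).
r = 1.4621^(1/3) ≈ 1.1350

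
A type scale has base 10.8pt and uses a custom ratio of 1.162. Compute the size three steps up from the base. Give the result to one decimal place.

16.9pt

10.8 × 1.162³ = 10.8 × 1.56898 ≈ 16.95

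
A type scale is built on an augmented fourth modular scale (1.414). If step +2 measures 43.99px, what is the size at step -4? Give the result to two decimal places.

Moving from step +2 to step -4 is 6 steps down, so divide by r⁶.
43.99 ÷ 1.414⁶ = 43.99 ÷ 7.99275 ≈ 5.504

5.50px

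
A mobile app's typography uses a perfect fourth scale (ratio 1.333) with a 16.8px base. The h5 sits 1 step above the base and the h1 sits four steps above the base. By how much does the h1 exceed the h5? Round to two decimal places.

Step 1: 16.8 × 1.333 = 22.3944px
Step 4: 16.8 × 1.333⁴ = 53.0432px
Difference: 53.0432 − 22.3944 = 30.6488px

30.65px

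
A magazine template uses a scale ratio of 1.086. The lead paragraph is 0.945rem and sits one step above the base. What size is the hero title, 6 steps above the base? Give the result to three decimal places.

1.428rem

0.945 × 1.086⁵ = 0.945 × 1.51060 ≈ 1.428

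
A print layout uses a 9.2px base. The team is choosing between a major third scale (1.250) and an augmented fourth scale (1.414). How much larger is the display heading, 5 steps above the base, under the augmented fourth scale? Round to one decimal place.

Major third: 9.2 × 1.250⁵ = 28.076px
Augmented fourth: 9.2 × 1.414⁵ = 52.004px
Difference: 52.004 − 28.076 = 23.928px

23.9px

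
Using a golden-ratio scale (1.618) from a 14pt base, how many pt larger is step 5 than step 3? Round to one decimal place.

Step 3: 14.0 × 1.618³ = 59.301pt
Step 5: 14.0 × 1.618⁵ = 155.246pt
Difference: 155.246 − 59.301 = 95.945pt

95.9pt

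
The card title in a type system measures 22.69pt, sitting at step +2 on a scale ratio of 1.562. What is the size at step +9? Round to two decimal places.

Moving from step +2 to step +9 is 7 steps up, so multiply by r⁷.
22.69 × 1.562⁷ = 22.69 × 22.68648 ≈ 514.756

514.76pt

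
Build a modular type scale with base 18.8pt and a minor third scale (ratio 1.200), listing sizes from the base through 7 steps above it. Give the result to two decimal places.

Step 0: 18.8pt
Step 1: 18.8 × 1.200 = 22.56
Step 2: 18.8 × 1.200² = 27.07
Step 3: 18.8 × 1.200³ = 32.49
Step 4: 18.8 × 1.200⁴ = 38.98
Step 5: 18.8 × 1.200⁵ = 46.78
Step 6: 18.8 × 1.200⁶ = 56.14
Step 7: 18.8 × 1.200⁷ = 67.36

18.80pt, 22.56pt, 27.07pt, 32.49pt, 38.98pt, 46.78pt, 56.14pt, 67.36pt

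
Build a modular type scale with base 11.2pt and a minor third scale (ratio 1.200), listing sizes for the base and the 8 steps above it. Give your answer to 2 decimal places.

11.20pt, 13.44pt, 16.13pt, 19.35pt, 23.22pt, 27.87pt, 33.44pt, 40.13pt, 48.16pt

Step 0: 11.2pt
Step 1: 11.2 × 1.200 = 13.44
Step 2: 11.2 × 1.200² = 16.13
Step 3: 11.2 × 1.200³ = 19.35
Step 4: 11.2 × 1.200⁴ = 23.22
Step 5: 11.2 × 1.200⁵ = 27.87
Step 6: 11.2 × 1.200⁶ = 33.44
Step 7: 11.2 × 1.200⁷ = 40.13
Step 8: 11.2 × 1.200⁸ = 48.16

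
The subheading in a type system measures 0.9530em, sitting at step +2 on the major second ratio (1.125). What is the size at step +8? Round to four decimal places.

The gap is 8 − (2) = 6 steps, so the factor is 1.125^6.
0.9530 × 1.125⁶ = 0.9530 × 2.02729 ≈ 1.9320

1.9320em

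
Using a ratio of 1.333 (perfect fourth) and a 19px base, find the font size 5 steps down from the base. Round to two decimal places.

A modular type scale is a geometric sequence: sizeₙ = base × rⁿ.
19.0 ÷ 1.333⁵ = 19.0 ÷ 4.20873 ≈ 4.51

4.51px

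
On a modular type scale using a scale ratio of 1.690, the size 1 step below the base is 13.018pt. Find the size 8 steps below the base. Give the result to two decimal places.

13.018 ÷ 1.690⁷ = 13.018 ÷ 39.37376 ≈ 0.331

0.33pt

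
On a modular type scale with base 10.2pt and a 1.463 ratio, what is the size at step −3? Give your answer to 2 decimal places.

3.26pt

10.2 ÷ 1.463³ = 10.2 ÷ 3.13136 ≈ 3.26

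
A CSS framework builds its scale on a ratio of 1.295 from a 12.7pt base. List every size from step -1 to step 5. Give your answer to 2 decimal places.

9.81pt, 12.70pt, 16.45pt, 21.30pt, 27.58pt, 35.72pt, 46.25pt

Step -1: 12.7 ÷ 1.295 = 9.81
Step 0: 12.7pt
Step 1: 12.7 × 1.295 = 16.45
Step 2: 12.7 × 1.295² = 21.30
Step 3: 12.7 × 1.295³ = 27.58
Step 4: 12.7 × 1.295⁴ = 35.72
Step 5: 12.7 × 1.295⁵ = 46.25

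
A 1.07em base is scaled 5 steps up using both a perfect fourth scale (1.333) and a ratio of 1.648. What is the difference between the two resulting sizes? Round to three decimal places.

Perfect fourth: 1.07 × 1.333⁵ = 4.50334em
At 1.648: 1.07 × 1.648⁵ = 13.00678em
Difference: 13.00678 − 4.50334 = 8.50344em

8.503em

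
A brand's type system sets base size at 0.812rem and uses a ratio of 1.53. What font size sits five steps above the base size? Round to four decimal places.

6.8079rem

A modular type scale is a geometric sequence: sizeₙ = base × rⁿ.
0.812 × 1.53⁵ = 0.812 × 8.38411 ≈ 6.8079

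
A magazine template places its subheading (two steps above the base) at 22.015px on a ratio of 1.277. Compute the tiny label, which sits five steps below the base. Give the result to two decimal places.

3.98px

Moving from step +2 to step -5 is 7 steps down, so divide by r⁷.
22.015 ÷ 1.277⁷ = 22.015 ÷ 5.53779 ≈ 3.975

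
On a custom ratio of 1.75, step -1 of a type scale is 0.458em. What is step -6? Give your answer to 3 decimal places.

0.028em

0.458 ÷ 1.75⁵ = 0.458 ÷ 16.41309 ≈ 0.028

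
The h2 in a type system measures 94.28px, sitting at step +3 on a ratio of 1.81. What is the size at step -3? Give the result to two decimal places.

2.68px

94.28 ÷ 1.81⁶ = 94.28 ÷ 35.16183 ≈ 2.681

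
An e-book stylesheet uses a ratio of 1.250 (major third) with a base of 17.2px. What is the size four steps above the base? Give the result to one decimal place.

42.0px

Every step multiplies by the scale ratio.
17.2 × 1.250⁴ = 17.2 × 2.44141 ≈ 41.99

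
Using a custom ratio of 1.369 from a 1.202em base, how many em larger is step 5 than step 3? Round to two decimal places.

2.70em

Step 3: 1.202 × 1.369³ = 3.0840em
Step 5: 1.202 × 1.369⁵ = 5.7799em
Difference: 5.7799 − 3.0840 = 2.6959em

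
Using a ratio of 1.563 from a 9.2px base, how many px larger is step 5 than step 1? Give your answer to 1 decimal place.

Step 1: 9.2 × 1.563 = 14.380px
Step 5: 9.2 × 1.563⁵ = 85.819px
Difference: 85.819 − 14.380 = 71.439px

71.4px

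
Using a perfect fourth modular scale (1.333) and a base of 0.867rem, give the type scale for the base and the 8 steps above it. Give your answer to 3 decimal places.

Step 0: 0.867rem
Step 1: 0.867 × 1.333 = 1.156
Step 2: 0.867 × 1.333² = 1.541
Step 3: 0.867 × 1.333³ = 2.054
Step 4: 0.867 × 1.333⁴ = 2.737
Step 5: 0.867 × 1.333⁵ = 3.649
Step 6: 0.867 × 1.333⁶ = 4.864
Step 7: 0.867 × 1.333⁷ = 6.484
Step 8: 0.867 × 1.333⁸ = 8.643

0.867rem, 1.156rem, 1.541rem, 2.054rem, 2.737rem, 3.649rem, 4.864rem, 6.484rem, 8.643rem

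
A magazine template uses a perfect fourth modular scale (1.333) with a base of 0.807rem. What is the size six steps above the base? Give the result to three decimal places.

4.527rem

0.807 × 1.333⁶ = 0.807 × 5.61023 ≈ 4.527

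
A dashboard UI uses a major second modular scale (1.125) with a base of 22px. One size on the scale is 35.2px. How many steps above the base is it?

1.125ⁿ = 35.2 / 22 = 1.6000
n = ln(1.6000) / ln(1.125) = 0.4700 / 0.1178 ≈ 3.99

4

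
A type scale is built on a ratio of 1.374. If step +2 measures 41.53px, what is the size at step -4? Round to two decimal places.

41.53 ÷ 1.374⁶ = 41.53 ÷ 6.72853 ≈ 6.172

6.17px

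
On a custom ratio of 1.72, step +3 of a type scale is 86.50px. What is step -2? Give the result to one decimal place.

86.50 ÷ 1.72⁵ = 86.50 ÷ 15.05366 ≈ 5.746

5.7px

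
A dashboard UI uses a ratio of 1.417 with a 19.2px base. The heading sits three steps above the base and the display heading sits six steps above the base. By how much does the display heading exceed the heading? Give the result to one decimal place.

100.8px

Step 3: 19.2 × 1.417³ = 54.627px
Step 6: 19.2 × 1.417⁶ = 155.425px
Difference: 155.425 − 54.627 = 100.798px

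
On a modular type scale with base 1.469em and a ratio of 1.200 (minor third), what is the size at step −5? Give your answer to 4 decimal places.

0.5904em

1.469 ÷ 1.200⁵ = 1.469 ÷ 2.48832 ≈ 0.5904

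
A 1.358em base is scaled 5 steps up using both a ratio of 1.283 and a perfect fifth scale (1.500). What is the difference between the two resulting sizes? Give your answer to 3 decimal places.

5.591em

At 1.283: 1.358 × 1.283⁵ = 4.72099em
Perfect fifth: 1.358 × 1.500⁵ = 10.31231em
Difference: 10.31231 − 4.72099 = 5.59132em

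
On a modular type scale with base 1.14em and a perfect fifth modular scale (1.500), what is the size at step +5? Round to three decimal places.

1.14 × 1.500⁵ = 1.14 × 7.59375 ≈ 8.657

8.657em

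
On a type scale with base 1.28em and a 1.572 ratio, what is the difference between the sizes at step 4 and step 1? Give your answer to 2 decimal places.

Step 1: 1.28 × 1.572 = 2.0122em
Step 4: 1.28 × 1.572⁴ = 7.8166em
Difference: 7.8166 − 2.0122 = 5.8044em

5.80em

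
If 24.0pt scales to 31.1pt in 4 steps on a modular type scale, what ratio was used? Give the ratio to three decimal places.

1.067

r⁴ = 31.1 / 24.0, so r = (31.1/24.0)^(1/4).
r = 1.2958^(1/4) ≈ 1.0669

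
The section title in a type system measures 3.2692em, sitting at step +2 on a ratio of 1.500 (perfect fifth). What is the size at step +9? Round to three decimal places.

The gap is 9 − (2) = 7 steps, so the factor is 1.500^7.
3.2692 × 1.500⁷ = 3.2692 × 17.08594 ≈ 55.857

55.857em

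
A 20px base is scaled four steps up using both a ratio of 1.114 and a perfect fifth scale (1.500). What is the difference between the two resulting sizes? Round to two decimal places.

70.45px

At 1.114: 20.0 × 1.114⁴ = 30.8014px
Perfect fifth: 20.0 × 1.500⁴ = 101.2500px
Difference: 101.2500 − 30.8014 = 70.4486px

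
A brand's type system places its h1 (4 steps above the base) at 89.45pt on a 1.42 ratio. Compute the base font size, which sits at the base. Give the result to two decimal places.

22.00pt

89.45 ÷ 1.42⁴ = 89.45 ÷ 4.06587 ≈ 22.000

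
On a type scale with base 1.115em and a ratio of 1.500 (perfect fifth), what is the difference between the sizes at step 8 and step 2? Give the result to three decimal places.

26.067em

Step 2: 1.115 × 1.500² = 2.50875em
Step 8: 1.115 × 1.500⁸ = 28.57623em
Difference: 28.57623 − 2.50875 = 26.06748em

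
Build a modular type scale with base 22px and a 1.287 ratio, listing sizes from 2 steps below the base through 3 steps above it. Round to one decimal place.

Step -2: 22.0 ÷ 1.287² = 13.3
Step -1: 22.0 ÷ 1.287 = 17.1
Step 0: 22px
Step 1: 22.0 × 1.287 = 28.3
Step 2: 22.0 × 1.287² = 36.4
Step 3: 22.0 × 1.287³ = 46.9

13.3px, 17.1px, 22.0px, 28.3px, 36.4px, 46.9px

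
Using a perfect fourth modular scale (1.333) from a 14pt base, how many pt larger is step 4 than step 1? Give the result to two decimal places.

25.54pt

Step 1: 14.0 × 1.333 = 18.6620pt
Step 4: 14.0 × 1.333⁴ = 44.2027pt
Difference: 44.2027 − 18.6620 = 25.5407pt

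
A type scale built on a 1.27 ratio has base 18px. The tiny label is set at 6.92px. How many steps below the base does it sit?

4

1.27ⁿ = 18 / 6.92 = 2.6012
n = ln(2.6012) / ln(1.27) = 0.9560 / 0.2390 ≈ 4.00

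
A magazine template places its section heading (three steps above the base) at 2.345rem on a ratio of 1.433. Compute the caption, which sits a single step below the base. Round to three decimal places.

The gap is -1 − (3) = -4 steps, so the factor is 1.433^-4.
2.345 ÷ 1.433⁴ = 2.345 ÷ 4.21682 ≈ 0.556

0.556rem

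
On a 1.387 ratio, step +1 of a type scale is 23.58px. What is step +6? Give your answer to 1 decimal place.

121.0px

The gap is 6 − (1) = 5 steps, so the factor is 1.387^5.
23.58 × 1.387⁵ = 23.58 × 5.13313 ≈ 121.039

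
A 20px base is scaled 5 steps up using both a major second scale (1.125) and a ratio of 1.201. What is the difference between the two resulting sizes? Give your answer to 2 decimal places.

13.93px

Major second: 20.0 × 1.125⁵ = 36.0406px
At 1.201: 20.0 × 1.201⁵ = 49.9741px
Difference: 49.9741 − 36.0406 = 13.9335px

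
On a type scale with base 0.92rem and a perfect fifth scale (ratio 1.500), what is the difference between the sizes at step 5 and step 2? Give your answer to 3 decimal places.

Step 2: 0.92 × 1.500² = 2.07000rem
Step 5: 0.92 × 1.500⁵ = 6.98625rem
Difference: 6.98625 − 2.07000 = 4.91625rem

4.916rem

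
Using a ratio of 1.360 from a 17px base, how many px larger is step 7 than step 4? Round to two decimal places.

Step 4: 17.0 × 1.360⁴ = 58.1573px
Step 7: 17.0 × 1.360⁷ = 146.2922px
Difference: 146.2922 − 58.1573 = 88.1349px

88.13px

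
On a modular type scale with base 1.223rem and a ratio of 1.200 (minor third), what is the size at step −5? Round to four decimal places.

A modular type scale is a geometric sequence: sizeₙ = base × rⁿ.
1.223 ÷ 1.200⁵ = 1.223 ÷ 2.48832 ≈ 0.4915

0.4915rem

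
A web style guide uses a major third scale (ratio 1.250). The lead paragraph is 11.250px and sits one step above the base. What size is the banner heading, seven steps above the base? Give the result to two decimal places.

42.92px

Moving from step +1 to step +7 is 6 steps up, so multiply by r⁶.
11.250 × 1.250⁶ = 11.250 × 3.81470 ≈ 42.915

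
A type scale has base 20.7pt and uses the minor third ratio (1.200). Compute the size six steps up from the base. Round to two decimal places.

61.81pt

A modular type scale is a geometric sequence: sizeₙ = base × rⁿ.
20.7 × 1.200⁶ = 20.7 × 2.98598 ≈ 61.81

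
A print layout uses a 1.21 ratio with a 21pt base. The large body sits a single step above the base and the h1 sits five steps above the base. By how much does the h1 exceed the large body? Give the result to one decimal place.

29.1pt

Step 1: 21.0 × 1.21 = 25.410pt
Step 5: 21.0 × 1.21⁵ = 54.469pt
Difference: 54.469 − 25.410 = 29.059pt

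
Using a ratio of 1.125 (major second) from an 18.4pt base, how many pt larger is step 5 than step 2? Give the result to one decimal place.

Step 2: 18.4 × 1.125² = 23.287pt
Step 5: 18.4 × 1.125⁵ = 33.157pt
Difference: 33.157 − 23.287 = 9.870pt

9.9pt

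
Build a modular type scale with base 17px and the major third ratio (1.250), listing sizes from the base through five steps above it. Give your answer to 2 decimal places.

17.00px, 21.25px, 26.56px, 33.20px, 41.50px, 51.88px

Step 0: 17px
Step 1: 17.0 × 1.250 = 21.25
Step 2: 17.0 × 1.250² = 26.56
Step 3: 17.0 × 1.250³ = 33.20
Step 4: 17.0 × 1.250⁴ = 41.50
Step 5: 17.0 × 1.250⁵ = 51.88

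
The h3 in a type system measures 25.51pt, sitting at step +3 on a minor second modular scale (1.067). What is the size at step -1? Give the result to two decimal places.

19.68pt

25.51 ÷ 1.067⁴ = 25.51 ÷ 1.29616 ≈ 19.681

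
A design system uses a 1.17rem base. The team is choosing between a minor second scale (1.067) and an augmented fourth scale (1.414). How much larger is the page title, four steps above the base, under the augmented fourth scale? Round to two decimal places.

Minor second: 1.17 × 1.067⁴ = 1.5165rem
Augmented fourth: 1.17 × 1.414⁴ = 4.6772rem
Difference: 4.6772 − 1.5165 = 3.1607rem

3.16rem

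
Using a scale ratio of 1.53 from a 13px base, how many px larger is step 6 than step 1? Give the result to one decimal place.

Step 1: 13.0 × 1.53 = 19.890px
Step 6: 13.0 × 1.53⁶ = 166.760px
Difference: 166.760 − 19.890 = 146.870px

146.9px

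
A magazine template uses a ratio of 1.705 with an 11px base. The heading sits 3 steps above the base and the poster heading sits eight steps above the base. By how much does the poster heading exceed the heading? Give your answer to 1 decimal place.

731.1px

Step 3: 11.0 × 1.705³ = 54.521px
Step 8: 11.0 × 1.705⁸ = 785.575px
Difference: 785.575 − 54.521 = 731.054px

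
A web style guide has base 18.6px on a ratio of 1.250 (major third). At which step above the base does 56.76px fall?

5

1.250ⁿ = 56.76 / 18.6 = 3.0516
n = ln(3.0516) / ln(1.250) = 1.1157 / 0.2231 ≈ 5.00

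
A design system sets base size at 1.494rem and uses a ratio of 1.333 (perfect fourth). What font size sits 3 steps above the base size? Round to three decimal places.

3.539rem

1.494 × 1.333³ = 1.494 × 2.36859 ≈ 3.539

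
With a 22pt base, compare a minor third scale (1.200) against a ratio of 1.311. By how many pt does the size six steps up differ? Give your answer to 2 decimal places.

46.00pt

Minor third: 22.0 × 1.200⁶ = 65.6916pt
At 1.311: 22.0 × 1.311⁶ = 111.6963pt
Difference: 111.6963 − 65.6916 = 46.0047pt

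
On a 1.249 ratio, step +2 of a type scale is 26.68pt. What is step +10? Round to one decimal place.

The gap is 10 − (2) = 8 steps, so the factor is 1.249^8.
26.68 × 1.249⁸ = 26.68 × 5.92242 ≈ 158.010

158.0pt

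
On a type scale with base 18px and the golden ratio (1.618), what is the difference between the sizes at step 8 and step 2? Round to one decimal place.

Step 2: 18.0 × 1.618² = 47.123px
Step 8: 18.0 × 1.618⁸ = 845.475px
Difference: 845.475 − 47.123 = 798.352px

798.4px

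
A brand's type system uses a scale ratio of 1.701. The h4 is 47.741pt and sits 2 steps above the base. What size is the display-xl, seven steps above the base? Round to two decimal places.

679.85pt

Moving from step +2 to step +7 is 5 steps up, so multiply by r⁵.
47.741 × 1.701⁵ = 47.741 × 14.24038 ≈ 679.850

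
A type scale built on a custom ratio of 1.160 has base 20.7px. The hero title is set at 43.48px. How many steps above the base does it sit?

5

1.160ⁿ = 43.48 / 20.7 = 2.1005
n = ln(2.1005) / ln(1.160) = 0.7422 / 0.1484 ≈ 5.00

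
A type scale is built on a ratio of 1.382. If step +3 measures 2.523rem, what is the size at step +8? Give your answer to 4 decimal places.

2.523 × 1.382⁵ = 2.523 × 5.04127 ≈ 12.7191

12.7191rem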